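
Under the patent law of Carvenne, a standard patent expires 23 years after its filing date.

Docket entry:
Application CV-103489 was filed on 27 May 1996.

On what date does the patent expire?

Filing date + 23 years → 27 May 2019.

May 27, 2019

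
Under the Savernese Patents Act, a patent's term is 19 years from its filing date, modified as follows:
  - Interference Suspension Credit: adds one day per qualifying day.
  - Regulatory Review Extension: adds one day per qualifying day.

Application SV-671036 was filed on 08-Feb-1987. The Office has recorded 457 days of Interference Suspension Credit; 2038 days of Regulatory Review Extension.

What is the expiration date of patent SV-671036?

2012-12-08

Base term: filing date + 19 years → 8 February 2006.
Interference Suspension Credit: +457 days → 11 May 2007.
Regulatory Review Extension: +2038 days → 8 December 2012.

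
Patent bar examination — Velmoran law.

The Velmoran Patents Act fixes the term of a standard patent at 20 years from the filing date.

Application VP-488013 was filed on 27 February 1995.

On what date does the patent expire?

2015-02-27

Filing date + 20 years → 27 February 2015.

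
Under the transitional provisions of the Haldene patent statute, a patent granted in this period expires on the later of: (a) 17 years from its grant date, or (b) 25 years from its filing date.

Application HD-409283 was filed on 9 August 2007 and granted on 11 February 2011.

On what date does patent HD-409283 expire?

(a) grant + 17 years → 11 February 2028.
(b) filing + 25 years → 9 August 2032.
Later of the two: 9 August 2032.

August 9, 2032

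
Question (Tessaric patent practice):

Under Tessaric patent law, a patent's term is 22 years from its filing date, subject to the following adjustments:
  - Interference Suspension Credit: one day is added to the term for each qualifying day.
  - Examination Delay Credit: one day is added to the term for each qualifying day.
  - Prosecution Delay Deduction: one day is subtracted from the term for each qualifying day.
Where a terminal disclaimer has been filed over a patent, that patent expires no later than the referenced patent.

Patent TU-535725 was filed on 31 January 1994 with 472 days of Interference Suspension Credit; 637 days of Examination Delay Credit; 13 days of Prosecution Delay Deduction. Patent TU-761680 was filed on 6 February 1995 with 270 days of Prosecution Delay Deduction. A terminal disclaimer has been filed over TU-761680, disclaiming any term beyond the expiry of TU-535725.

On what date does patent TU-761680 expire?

May 12, 2016

Natural term of TU-761680:
  Base: filing + 22 years → 6 February 2017.
  Prosecution Delay Deduction: −270 days → 12 May 2016.
Expiry of referenced patent TU-535725:
  Base: filing + 22 years → 31 January 2016.
  Interference Suspension Credit: +472 days → 17 May 2017.
  Examination Delay Credit: +637 days → 13 February 2019.
  Prosecution Delay Deduction: −13 days → 31 January 2019.
Terminal disclaimer: TU-761680 expires on the earlier of 12 May 2016 and 31 January 2019.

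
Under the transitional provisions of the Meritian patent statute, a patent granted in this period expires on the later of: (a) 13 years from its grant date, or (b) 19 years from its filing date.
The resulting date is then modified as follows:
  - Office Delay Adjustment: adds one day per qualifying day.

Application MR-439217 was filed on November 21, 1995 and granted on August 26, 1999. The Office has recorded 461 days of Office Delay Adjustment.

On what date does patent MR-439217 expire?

(a) grant + 13 years → 26 August 2012.
(b) filing + 19 years → 21 November 2014.
Later of the two: 21 November 2014.
Office Delay Adjustment: +461 days → 25 February 2016.

February 25, 2016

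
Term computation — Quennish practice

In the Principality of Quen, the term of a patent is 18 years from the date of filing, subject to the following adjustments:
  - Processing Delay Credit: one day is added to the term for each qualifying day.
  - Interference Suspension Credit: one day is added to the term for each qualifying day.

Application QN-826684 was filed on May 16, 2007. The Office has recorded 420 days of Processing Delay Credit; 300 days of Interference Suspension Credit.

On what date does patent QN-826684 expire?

2027-05-06

Base term: filing date + 18 years → 16 May 2025.
Processing Delay Credit: +420 days → 10 July 2026.
Interference Suspension Credit: +300 days → 6 May 2027.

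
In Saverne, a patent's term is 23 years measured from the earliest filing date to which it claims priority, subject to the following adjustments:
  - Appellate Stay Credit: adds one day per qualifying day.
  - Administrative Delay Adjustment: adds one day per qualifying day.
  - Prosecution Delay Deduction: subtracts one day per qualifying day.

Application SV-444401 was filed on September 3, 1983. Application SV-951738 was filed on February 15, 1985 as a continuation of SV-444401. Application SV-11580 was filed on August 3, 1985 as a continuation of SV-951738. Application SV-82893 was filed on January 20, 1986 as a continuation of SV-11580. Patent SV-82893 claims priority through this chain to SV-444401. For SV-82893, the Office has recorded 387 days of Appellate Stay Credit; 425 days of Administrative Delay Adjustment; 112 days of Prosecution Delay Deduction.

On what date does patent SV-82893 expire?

Earliest priority filing: 3 September 1983.
Base term: 3 September 1983 + 23 years → 3 September 2006.
Appellate Stay Credit: +387 days → 25 September 2007.
Administrative Delay Adjustment: +425 days → 23 November 2008.
Prosecution Delay Deduction: −112 days → 3 August 2008.

2008-08-03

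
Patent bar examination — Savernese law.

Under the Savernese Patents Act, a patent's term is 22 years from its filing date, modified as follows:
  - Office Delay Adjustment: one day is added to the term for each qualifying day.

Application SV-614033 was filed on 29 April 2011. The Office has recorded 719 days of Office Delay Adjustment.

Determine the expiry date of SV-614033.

Base term: filing date + 22 years → 29 April 2033.
Office Delay Adjustment: +719 days → 18 April 2035.

April 18, 2035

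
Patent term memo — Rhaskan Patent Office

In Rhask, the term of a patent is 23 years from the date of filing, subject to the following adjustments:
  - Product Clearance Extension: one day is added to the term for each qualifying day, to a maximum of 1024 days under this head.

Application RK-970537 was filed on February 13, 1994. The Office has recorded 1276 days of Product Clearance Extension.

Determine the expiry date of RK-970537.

Base term: filing date + 23 years → 13 February 2017.
Product Clearance Extension: 1276 days claimed exceeds the 1024-day cap, so +1024 days → 4 December 2019.

2019-12-04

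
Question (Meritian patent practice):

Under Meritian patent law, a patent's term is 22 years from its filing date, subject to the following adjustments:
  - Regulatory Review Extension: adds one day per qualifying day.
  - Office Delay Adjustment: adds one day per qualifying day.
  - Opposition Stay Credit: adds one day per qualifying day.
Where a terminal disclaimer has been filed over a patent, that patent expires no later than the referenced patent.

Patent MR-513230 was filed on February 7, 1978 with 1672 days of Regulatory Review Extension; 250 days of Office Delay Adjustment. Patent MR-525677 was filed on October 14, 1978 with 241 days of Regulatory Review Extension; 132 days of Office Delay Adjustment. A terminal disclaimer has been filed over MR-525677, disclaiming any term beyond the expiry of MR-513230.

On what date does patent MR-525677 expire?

Natural term of MR-525677:
  Base: filing + 22 years → 14 October 2000.
  Regulatory Review Extension: +241 days → 12 June 2001.
  Office Delay Adjustment: +132 days → 22 October 2001.
Expiry of referenced patent MR-513230:
  Base: filing + 22 years → 7 February 2000.
  Regulatory Review Extension: +1672 days → 5 September 2004.
  Office Delay Adjustment: +250 days → 13 May 2005.
Terminal disclaimer: MR-525677 expires on the earlier of 22 October 2001 and 13 May 2005.

2001-10-22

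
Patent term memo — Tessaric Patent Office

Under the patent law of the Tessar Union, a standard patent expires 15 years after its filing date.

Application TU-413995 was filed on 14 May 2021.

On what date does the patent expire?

May 14, 2036

Filing date + 15 years → 14 May 2036.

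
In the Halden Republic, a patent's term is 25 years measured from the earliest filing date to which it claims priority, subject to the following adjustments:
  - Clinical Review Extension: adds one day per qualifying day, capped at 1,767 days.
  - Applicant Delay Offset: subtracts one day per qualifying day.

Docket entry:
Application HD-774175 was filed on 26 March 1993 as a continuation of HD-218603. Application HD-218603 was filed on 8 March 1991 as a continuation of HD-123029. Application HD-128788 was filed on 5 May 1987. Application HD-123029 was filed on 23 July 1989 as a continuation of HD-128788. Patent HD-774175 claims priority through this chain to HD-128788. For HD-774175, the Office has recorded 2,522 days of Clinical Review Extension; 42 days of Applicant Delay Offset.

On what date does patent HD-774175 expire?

Earliest priority filing: 5 May 1987.
Base term: 5 May 1987 + 25 years → 5 May 2012.
Clinical Review Extension: 2522 days claimed exceeds the 1767-day cap, so +1767 days → 7 March 2017.
Applicant Delay Offset: −42 days → 24 January 2017.

January 24, 2017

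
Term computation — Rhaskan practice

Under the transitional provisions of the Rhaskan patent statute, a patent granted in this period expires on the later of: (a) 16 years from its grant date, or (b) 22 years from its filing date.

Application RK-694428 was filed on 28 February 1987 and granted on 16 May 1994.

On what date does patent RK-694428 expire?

(a) grant + 16 years → 16 May 2010.
(b) filing + 22 years → 28 February 2009.
Later of the two: 16 May 2010.

May 16, 2010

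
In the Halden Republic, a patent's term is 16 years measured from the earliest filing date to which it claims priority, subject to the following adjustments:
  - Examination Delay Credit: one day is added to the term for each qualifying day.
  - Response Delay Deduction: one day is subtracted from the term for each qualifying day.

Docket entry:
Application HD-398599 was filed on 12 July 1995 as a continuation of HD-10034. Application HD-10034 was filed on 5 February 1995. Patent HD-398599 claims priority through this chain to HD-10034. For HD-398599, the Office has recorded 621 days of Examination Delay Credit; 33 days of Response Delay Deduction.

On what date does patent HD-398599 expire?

September 15, 2012

Earliest priority filing: 5 February 1995.
Base term: 5 February 1995 + 16 years → 5 February 2011.
Examination Delay Credit: +621 days → 18 October 2012.
Response Delay Deduction: −33 days → 15 September 2012.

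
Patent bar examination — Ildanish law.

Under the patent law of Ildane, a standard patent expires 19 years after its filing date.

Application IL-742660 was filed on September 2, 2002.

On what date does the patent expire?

Filing date + 19 years → 2 September 2021.

2021-09-02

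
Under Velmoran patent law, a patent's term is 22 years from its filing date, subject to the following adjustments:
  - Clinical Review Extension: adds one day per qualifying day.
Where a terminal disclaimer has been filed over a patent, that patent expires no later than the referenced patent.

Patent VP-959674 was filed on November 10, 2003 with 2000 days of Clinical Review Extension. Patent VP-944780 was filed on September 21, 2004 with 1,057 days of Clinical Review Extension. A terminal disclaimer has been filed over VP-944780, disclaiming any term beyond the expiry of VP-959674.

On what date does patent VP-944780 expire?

2029-08-13

Natural term of VP-944780:
  Base: filing + 22 years → 21 September 2026.
  Clinical Review Extension: +1057 days → 13 August 2029.
Expiry of referenced patent VP-959674:
  Base: filing + 22 years → 10 November 2025.
  Clinical Review Extension: +2000 days → 3 May 2031.
Terminal disclaimer: VP-944780 expires on the earlier of 13 August 2029 and 3 May 2031.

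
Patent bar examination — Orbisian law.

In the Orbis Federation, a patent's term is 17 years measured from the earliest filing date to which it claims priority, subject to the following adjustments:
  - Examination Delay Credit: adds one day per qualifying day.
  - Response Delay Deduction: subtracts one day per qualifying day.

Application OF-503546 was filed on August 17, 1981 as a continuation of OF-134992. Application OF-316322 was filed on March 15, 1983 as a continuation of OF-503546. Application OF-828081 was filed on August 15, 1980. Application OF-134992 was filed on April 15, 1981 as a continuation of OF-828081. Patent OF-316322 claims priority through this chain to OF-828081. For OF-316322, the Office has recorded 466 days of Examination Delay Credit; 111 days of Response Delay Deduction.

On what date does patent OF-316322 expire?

Earliest priority filing: 15 August 1980.
Base term: 15 August 1980 + 17 years → 15 August 1997.
Examination Delay Credit: +466 days → 24 November 1998.
Response Delay Deduction: −111 days → 5 August 1998.

August 5, 1998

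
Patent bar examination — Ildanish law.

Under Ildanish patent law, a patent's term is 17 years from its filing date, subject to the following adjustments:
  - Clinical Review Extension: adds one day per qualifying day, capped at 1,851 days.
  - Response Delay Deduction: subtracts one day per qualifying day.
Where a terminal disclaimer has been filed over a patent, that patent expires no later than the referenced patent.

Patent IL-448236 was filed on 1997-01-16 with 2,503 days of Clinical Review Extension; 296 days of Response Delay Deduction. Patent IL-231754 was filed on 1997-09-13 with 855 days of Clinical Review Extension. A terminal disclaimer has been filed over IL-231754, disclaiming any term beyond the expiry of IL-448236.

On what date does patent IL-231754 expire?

Natural term of IL-231754:
  Base: filing + 17 years → 13 September 2014.
  Clinical Review Extension: 855 days (within the 1851-day cap) → +855 days → 15 January 2017.
Expiry of referenced patent IL-448236:
  Base: filing + 17 years → 16 January 2014.
  Clinical Review Extension: 2503 days claimed exceeds the 1851-day cap, so +1851 days → 10 February 2019.
  Response Delay Deduction: −296 days → 20 April 2018.
Terminal disclaimer: IL-231754 expires on the earlier of 15 January 2017 and 20 April 2018.

January 15, 2017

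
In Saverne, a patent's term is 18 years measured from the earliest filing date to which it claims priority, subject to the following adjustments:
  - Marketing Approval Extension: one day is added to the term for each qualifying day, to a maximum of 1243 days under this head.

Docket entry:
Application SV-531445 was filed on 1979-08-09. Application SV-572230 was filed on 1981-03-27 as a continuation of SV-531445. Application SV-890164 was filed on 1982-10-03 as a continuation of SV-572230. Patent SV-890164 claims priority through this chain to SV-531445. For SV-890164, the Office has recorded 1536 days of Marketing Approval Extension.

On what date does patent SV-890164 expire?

Earliest priority filing: 9 August 1979.
Base term: 9 August 1979 + 18 years → 9 August 1997.
Marketing Approval Extension: 1536 days claimed exceeds the 1243-day cap, so +1243 days → 3 January 2001.

January 3, 2001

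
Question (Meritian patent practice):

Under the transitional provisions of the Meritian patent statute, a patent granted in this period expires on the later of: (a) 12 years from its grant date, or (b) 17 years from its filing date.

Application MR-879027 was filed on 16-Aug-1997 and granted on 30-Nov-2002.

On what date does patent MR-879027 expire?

(a) grant + 12 years → 30 November 2014.
(b) filing + 17 years → 16 August 2014.
Later of the two: 30 November 2014.

November 30, 2014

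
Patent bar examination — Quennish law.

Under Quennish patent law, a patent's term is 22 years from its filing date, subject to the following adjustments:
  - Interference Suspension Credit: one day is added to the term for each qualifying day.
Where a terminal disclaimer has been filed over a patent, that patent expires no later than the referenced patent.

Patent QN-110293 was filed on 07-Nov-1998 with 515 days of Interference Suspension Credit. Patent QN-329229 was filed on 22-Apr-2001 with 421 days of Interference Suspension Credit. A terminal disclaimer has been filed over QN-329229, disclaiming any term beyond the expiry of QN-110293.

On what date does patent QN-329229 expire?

April 6, 2022

Natural term of QN-329229:
  Base: filing + 22 years → 22 April 2023.
  Interference Suspension Credit: +421 days → 16 June 2024.
Expiry of referenced patent QN-110293:
  Base: filing + 22 years → 7 November 2020.
  Interference Suspension Credit: +515 days → 6 April 2022.
Terminal disclaimer: QN-329229 expires on the earlier of 16 June 2024 and 6 April 2022.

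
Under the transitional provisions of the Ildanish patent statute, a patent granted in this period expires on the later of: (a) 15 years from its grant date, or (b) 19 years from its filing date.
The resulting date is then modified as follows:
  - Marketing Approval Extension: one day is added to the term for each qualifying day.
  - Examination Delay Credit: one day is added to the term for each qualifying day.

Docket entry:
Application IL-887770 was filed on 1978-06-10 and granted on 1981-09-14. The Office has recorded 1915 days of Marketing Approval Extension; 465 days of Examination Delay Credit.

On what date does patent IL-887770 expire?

December 16, 2003

(a) grant + 15 years → 14 September 1996.
(b) filing + 19 years → 10 June 1997.
Later of the two: 10 June 1997.
Marketing Approval Extension: +1915 days → 7 September 2002.
Examination Delay Credit: +465 days → 16 December 2003.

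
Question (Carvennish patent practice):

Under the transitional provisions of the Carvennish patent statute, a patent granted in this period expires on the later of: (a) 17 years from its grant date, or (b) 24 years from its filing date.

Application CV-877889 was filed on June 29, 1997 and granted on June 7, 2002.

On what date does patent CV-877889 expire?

(a) grant + 17 years → 7 June 2019.
(b) filing + 24 years → 29 June 2021.
Later of the two: 29 June 2021.

2021-06-29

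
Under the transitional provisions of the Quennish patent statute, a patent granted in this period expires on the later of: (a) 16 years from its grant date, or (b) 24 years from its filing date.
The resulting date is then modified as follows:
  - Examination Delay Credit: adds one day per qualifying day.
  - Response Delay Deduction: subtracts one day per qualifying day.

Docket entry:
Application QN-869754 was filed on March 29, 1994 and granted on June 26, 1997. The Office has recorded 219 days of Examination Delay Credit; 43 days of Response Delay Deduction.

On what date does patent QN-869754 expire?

(a) grant + 16 years → 26 June 2013.
(b) filing + 24 years → 29 March 2018.
Later of the two: 29 March 2018.
Examination Delay Credit: +219 days → 3 November 2018.
Response Delay Deduction: −43 days → 21 September 2018.

2018-09-21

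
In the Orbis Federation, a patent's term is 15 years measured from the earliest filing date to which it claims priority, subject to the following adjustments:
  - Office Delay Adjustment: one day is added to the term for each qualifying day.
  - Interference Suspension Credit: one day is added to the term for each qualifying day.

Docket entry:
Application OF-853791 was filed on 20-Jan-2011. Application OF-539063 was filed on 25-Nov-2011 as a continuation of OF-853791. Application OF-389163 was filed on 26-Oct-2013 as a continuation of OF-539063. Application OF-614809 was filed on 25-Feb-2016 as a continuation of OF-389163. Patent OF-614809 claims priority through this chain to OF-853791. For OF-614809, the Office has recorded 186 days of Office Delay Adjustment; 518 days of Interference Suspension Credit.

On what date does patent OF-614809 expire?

December 25, 2027

Earliest priority filing: 20 January 2011.
Base term: 20 January 2011 + 15 years → 20 January 2026.
Office Delay Adjustment: +186 days → 25 July 2026.
Interference Suspension Credit: +518 days → 25 December 2027.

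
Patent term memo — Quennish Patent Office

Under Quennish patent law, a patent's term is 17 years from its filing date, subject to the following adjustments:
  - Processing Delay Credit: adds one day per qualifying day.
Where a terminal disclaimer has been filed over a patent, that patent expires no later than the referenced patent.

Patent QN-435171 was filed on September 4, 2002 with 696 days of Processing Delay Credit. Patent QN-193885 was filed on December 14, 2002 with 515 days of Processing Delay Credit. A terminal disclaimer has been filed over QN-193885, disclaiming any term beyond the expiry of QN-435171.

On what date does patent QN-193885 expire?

May 12, 2021

Natural term of QN-193885:
  Base: filing + 17 years → 14 December 2019.
  Processing Delay Credit: +515 days → 12 May 2021.
Expiry of referenced patent QN-435171:
  Base: filing + 17 years → 4 September 2019.
  Processing Delay Credit: +696 days → 31 July 2021.
Terminal disclaimer: QN-193885 expires on the earlier of 12 May 2021 and 31 July 2021.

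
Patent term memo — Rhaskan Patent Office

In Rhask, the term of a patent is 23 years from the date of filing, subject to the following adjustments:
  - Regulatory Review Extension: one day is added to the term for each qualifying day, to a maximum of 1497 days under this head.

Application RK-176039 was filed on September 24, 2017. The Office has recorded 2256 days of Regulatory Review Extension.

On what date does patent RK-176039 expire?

Base term: filing date + 23 years → 24 September 2040.
Regulatory Review Extension: 2256 days claimed exceeds the 1497-day cap, so +1497 days → 30 October 2044.

October 30, 2044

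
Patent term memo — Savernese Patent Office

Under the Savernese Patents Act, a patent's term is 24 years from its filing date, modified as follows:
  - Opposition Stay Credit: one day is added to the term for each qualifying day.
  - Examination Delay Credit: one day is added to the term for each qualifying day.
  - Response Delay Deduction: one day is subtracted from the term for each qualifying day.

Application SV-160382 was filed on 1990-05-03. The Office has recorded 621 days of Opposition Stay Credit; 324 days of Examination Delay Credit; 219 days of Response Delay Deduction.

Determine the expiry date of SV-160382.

April 28, 2016

Base term: filing date + 24 years → 3 May 2014.
Opposition Stay Credit: +621 days → 14 January 2016.
Examination Delay Credit: +324 days → 3 December 2016.
Response Delay Deduction: −219 days → 28 April 2016.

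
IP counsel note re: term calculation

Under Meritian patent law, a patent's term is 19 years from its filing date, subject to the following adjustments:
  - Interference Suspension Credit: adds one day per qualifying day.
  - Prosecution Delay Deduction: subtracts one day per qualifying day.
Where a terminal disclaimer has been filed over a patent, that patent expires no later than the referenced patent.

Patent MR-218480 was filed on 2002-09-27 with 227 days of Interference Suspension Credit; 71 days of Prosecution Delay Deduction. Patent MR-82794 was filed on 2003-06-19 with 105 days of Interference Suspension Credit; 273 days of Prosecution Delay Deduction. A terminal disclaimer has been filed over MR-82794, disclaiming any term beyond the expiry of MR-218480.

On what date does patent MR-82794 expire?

Natural term of MR-82794:
  Base: filing + 19 years → 19 June 2022.
  Interference Suspension Credit: +105 days → 2 October 2022.
  Prosecution Delay Deduction: −273 days → 2 January 2022.
Expiry of referenced patent MR-218480:
  Base: filing + 19 years → 27 September 2021.
  Interference Suspension Credit: +227 days → 12 May 2022.
  Prosecution Delay Deduction: −71 days → 2 March 2022.
Terminal disclaimer: MR-82794 expires on the earlier of 2 January 2022 and 2 March 2022.

January 2, 2022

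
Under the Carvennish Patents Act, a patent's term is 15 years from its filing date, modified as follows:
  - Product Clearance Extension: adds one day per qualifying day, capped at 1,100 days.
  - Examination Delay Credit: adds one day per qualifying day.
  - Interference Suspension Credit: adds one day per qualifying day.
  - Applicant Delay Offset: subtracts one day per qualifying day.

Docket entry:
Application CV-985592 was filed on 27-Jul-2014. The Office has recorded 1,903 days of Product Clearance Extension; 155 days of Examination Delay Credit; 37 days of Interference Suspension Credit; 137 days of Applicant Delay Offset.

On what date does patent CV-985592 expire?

Base term: filing date + 15 years → 27 July 2029.
Product Clearance Extension: 1903 days claimed exceeds the 1100-day cap, so +1100 days → 31 July 2032.
Examination Delay Credit: +155 days → 2 January 2033.
Interference Suspension Credit: +37 days → 8 February 2033.
Applicant Delay Offset: −137 days → 24 September 2032.

September 24, 2032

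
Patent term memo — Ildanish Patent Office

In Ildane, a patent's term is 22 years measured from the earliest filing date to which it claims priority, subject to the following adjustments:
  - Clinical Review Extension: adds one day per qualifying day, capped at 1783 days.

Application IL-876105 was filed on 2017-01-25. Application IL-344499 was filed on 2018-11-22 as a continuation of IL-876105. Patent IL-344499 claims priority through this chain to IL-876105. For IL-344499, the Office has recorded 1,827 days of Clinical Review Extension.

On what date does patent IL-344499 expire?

Earliest priority filing: 25 January 2017.
Base term: 25 January 2017 + 22 years → 25 January 2039.
Clinical Review Extension: 1827 days claimed exceeds the 1783-day cap, so +1783 days → 13 December 2043.

2043-12-13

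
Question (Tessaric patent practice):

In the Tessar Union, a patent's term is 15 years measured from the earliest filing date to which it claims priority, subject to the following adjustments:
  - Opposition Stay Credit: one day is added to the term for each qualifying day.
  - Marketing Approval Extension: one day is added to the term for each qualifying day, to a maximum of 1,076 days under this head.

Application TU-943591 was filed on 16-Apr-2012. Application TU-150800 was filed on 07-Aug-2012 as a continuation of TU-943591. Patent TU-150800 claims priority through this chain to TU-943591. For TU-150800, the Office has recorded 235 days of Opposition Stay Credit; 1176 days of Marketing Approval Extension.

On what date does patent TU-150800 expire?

2030-11-17

Earliest priority filing: 16 April 2012.
Base term: 16 April 2012 + 15 years → 16 April 2027.
Opposition Stay Credit: +235 days → 7 December 2027.
Marketing Approval Extension: 1176 days claimed exceeds the 1076-day cap, so +1076 days → 17 November 2030.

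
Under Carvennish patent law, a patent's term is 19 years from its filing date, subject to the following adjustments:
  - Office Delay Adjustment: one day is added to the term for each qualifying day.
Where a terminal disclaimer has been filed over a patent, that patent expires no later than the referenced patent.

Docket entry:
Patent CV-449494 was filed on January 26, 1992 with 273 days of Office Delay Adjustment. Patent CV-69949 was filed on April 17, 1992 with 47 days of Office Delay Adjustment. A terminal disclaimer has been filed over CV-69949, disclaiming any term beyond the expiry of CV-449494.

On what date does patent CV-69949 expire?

Natural term of CV-69949:
  Base: filing + 19 years → 17 April 2011.
  Office Delay Adjustment: +47 days → 3 June 2011.
Expiry of referenced patent CV-449494:
  Base: filing + 19 years → 26 January 2011.
  Office Delay Adjustment: +273 days → 26 October 2011.
Terminal disclaimer: CV-69949 expires on the earlier of 3 June 2011 and 26 October 2011.

2011-06-03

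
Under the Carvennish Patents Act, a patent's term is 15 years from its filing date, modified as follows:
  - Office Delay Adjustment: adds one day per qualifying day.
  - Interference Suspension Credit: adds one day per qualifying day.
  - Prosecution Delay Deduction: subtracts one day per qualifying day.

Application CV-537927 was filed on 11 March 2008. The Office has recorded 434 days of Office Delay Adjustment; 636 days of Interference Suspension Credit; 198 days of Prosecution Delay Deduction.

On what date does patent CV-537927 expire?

2025-07-30

Base term: filing date + 15 years → 11 March 2023.
Office Delay Adjustment: +434 days → 18 May 2024.
Interference Suspension Credit: +636 days → 13 February 2026.
Prosecution Delay Deduction: −198 days → 30 July 2025.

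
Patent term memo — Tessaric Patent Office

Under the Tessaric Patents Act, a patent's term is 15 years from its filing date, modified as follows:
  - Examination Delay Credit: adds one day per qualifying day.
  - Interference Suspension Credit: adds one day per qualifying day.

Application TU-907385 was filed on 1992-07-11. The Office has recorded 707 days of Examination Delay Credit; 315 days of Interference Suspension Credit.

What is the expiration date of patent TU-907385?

Base term: filing date + 15 years → 11 July 2007.
Examination Delay Credit: +707 days → 17 June 2009.
Interference Suspension Credit: +315 days → 28 April 2010.

April 28, 2010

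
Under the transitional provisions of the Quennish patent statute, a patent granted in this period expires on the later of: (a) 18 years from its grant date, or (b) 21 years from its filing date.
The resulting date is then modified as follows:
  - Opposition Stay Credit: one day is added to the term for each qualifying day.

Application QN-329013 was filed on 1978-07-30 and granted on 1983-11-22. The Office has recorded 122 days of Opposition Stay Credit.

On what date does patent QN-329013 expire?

(a) grant + 18 years → 22 November 2001.
(b) filing + 21 years → 30 July 1999.
Later of the two: 22 November 2001.
Opposition Stay Credit: +122 days → 24 March 2002.

2002-03-24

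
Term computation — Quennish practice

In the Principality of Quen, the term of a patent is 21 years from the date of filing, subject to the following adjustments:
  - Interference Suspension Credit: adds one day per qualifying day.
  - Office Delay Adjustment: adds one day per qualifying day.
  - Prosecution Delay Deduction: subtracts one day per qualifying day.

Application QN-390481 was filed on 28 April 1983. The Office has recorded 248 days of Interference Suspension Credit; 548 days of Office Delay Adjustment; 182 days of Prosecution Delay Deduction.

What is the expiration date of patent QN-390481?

Base term: filing date + 21 years → 28 April 2004.
Interference Suspension Credit: +248 days → 1 January 2005.
Office Delay Adjustment: +548 days → 3 July 2006.
Prosecution Delay Deduction: −182 days → 2 January 2006.

2006-01-02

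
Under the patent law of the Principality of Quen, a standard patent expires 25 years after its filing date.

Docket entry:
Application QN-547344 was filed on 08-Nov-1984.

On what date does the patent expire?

Filing date + 25 years → 8 November 2009.

November 8, 2009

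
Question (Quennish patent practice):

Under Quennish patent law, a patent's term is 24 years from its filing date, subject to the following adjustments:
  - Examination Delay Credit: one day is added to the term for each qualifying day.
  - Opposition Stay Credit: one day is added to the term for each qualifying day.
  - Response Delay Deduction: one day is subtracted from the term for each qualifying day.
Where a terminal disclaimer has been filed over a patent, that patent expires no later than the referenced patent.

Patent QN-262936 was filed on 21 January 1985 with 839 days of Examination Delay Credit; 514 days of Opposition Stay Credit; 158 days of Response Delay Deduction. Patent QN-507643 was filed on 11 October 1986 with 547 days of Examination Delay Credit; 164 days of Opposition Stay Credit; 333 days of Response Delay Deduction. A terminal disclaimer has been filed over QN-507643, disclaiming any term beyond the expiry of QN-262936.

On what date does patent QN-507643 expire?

Natural term of QN-507643:
  Base: filing + 24 years → 11 October 2010.
  Examination Delay Credit: +547 days → 10 April 2012.
  Opposition Stay Credit: +164 days → 21 September 2012.
  Response Delay Deduction: −333 days → 24 October 2011.
Expiry of referenced patent QN-262936:
  Base: filing + 24 years → 21 January 2009.
  Examination Delay Credit: +839 days → 10 May 2011.
  Opposition Stay Credit: +514 days → 5 October 2012.
  Response Delay Deduction: −158 days → 30 April 2012.
Terminal disclaimer: QN-507643 expires on the earlier of 24 October 2011 and 30 April 2012.

October 24, 2011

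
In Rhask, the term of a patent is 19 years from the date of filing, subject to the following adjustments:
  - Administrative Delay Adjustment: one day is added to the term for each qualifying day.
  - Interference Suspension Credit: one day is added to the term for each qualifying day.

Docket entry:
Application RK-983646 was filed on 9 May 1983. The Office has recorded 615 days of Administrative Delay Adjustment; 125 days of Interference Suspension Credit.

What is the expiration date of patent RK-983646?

Base term: filing date + 19 years → 9 May 2002.
Administrative Delay Adjustment: +615 days → 14 January 2004.
Interference Suspension Credit: +125 days → 18 May 2004.

2004-05-18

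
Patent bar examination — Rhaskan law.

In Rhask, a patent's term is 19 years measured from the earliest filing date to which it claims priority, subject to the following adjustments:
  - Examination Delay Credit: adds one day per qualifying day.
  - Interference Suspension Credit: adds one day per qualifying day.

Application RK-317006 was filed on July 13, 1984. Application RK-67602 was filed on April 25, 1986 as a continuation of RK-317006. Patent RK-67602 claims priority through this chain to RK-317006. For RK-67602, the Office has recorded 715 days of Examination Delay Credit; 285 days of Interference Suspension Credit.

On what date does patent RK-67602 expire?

April 8, 2006

Earliest priority filing: 13 July 1984.
Base term: 13 July 1984 + 19 years → 13 July 2003.
Examination Delay Credit: +715 days → 27 June 2005.
Interference Suspension Credit: +285 days → 8 April 2006.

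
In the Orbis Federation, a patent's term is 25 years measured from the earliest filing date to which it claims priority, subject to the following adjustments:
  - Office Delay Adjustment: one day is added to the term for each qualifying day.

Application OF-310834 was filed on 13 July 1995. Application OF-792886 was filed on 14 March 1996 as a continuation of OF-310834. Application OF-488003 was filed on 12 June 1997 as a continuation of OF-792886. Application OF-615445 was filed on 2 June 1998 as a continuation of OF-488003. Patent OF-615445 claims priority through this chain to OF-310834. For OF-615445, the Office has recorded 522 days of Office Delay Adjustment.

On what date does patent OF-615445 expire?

2021-12-17

Earliest priority filing: 13 July 1995.
Base term: 13 July 1995 + 25 years → 13 July 2020.
Office Delay Adjustment: +522 days → 17 December 2021.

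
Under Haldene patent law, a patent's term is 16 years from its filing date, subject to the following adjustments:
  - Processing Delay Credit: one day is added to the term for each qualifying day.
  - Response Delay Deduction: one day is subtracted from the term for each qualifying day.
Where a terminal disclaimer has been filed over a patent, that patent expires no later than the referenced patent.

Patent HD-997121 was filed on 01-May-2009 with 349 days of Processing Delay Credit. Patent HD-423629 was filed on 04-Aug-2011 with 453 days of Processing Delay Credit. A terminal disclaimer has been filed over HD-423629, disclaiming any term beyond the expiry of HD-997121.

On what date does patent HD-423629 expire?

Natural term of HD-423629:
  Base: filing + 16 years → 4 August 2027.
  Processing Delay Credit: +453 days → 30 October 2028.
Expiry of referenced patent HD-997121:
  Base: filing + 16 years → 1 May 2025.
  Processing Delay Credit: +349 days → 15 April 2026.
Terminal disclaimer: HD-423629 expires on the earlier of 30 October 2028 and 15 April 2026.

April 15, 2026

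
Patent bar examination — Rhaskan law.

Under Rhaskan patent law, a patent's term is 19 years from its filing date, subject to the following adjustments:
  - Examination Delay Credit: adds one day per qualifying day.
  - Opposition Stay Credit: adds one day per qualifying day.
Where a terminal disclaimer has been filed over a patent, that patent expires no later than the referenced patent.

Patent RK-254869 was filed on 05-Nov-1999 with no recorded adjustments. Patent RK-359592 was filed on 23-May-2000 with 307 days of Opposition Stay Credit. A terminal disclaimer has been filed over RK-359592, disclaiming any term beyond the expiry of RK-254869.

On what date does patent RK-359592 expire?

2018-11-05

Natural term of RK-359592:
  Base: filing + 19 years → 23 May 2019.
  Opposition Stay Credit: +307 days → 25 March 2020.
Expiry of referenced patent RK-254869:
  Base: filing + 19 years → 5 November 2018.
Terminal disclaimer: RK-359592 expires on the earlier of 25 March 2020 and 5 November 2018.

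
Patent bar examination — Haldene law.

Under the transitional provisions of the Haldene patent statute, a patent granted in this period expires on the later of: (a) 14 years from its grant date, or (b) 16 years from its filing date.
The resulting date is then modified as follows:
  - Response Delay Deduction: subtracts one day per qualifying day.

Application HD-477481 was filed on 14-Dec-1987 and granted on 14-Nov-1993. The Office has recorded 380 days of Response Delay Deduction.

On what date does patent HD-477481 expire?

(a) grant + 14 years → 14 November 2007.
(b) filing + 16 years → 14 December 2003.
Later of the two: 14 November 2007.
Response Delay Deduction: −380 days → 30 October 2006.

2006-10-30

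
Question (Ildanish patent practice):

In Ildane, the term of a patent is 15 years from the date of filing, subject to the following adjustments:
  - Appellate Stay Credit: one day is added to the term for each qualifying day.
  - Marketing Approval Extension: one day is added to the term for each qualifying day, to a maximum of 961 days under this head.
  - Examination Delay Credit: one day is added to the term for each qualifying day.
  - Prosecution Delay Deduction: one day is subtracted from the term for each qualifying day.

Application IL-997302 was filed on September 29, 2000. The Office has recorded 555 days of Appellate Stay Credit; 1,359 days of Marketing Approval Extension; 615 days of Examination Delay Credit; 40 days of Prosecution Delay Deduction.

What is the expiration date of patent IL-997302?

June 20, 2021

Base term: filing date + 15 years → 29 September 2015.
Appellate Stay Credit: +555 days → 6 April 2017.
Marketing Approval Extension: 1359 days claimed exceeds the 961-day cap, so +961 days → 23 November 2019.
Examination Delay Credit: +615 days → 30 July 2021.
Prosecution Delay Deduction: −40 days → 20 June 2021.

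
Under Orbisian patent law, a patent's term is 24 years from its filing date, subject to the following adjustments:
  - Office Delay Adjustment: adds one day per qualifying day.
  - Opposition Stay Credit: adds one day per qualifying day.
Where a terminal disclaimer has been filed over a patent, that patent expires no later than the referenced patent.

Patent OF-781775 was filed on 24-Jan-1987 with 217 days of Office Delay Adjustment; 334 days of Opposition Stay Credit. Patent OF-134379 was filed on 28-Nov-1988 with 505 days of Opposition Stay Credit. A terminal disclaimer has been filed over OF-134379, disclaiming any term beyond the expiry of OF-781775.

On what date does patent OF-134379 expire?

July 28, 2012

Natural term of OF-134379:
  Base: filing + 24 years → 28 November 2012.
  Opposition Stay Credit: +505 days → 17 April 2014.
Expiry of referenced patent OF-781775:
  Base: filing + 24 years → 24 January 2011.
  Office Delay Adjustment: +217 days → 29 August 2011.
  Opposition Stay Credit: +334 days → 28 July 2012.
Terminal disclaimer: OF-134379 expires on the earlier of 17 April 2014 and 28 July 2012.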